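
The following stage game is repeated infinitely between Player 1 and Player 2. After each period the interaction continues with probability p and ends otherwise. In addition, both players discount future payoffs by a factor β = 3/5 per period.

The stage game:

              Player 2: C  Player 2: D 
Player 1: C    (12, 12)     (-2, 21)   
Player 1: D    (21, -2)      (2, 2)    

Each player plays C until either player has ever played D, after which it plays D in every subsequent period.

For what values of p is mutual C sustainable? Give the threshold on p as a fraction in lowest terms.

With continuation probability p and discount β, the effective per-period discount factor is βp.
Grim-trigger IC: βp ≥ (21−12)/(21−2) = 9/19.
So p ≥ (9/19)/(3/5) = 15/19.

15/19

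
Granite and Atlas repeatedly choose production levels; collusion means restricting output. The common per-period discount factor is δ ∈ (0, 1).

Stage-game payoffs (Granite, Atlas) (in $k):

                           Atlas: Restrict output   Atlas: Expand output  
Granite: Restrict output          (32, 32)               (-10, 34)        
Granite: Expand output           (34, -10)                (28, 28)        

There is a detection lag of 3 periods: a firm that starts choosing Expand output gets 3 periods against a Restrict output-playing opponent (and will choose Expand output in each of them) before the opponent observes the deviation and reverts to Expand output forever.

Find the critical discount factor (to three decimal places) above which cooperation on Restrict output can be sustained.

0.693

The best deviation is to choose Expand output for all 3 undetected periods, earning 34 each, then 28 forever once detected.
Deviation value: 34(1−δ^3)/(1−δ) + 28δ^3/(1−δ); cooperation value: 32/(1−δ).
IC: 32 ≥ 34(1−δ^3) + 28δ^3 = 34 − 6δ^3.
So δ^3 ≥ 2/6 = 1/3, giving δ ≥ (1/3)^(1/3) ≈ 0.693.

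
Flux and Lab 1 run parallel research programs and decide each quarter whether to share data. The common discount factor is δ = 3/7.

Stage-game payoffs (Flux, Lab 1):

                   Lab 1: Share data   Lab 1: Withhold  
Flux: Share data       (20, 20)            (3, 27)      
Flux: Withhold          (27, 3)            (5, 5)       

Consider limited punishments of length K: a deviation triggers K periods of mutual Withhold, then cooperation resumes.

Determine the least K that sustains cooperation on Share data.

No profitable deviation requires (20−5)(δ+…+δ^K) ≥ 27−20, i.e. δ+…+δ^K ≥ 7/15 ≈ 0.4667.
With δ = 3/7, the partial sums are K=1: 0.4286, K=2: 0.6122.
K = 2 is the first length at which the sum reaches 0.4667.

2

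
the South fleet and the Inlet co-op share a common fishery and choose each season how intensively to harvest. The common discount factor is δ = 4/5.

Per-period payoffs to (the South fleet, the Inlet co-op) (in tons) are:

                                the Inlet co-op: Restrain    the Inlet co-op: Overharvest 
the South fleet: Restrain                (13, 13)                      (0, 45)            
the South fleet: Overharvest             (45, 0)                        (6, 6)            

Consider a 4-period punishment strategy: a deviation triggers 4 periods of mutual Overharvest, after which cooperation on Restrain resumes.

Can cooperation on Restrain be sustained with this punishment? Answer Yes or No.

No

IC: δ+…+δ^4 ≥ (45−13)/(13−6) = 32/7.
At δ = 4/5: partial sum = 2.3616 < 4.5714. Cooperation not sustainable.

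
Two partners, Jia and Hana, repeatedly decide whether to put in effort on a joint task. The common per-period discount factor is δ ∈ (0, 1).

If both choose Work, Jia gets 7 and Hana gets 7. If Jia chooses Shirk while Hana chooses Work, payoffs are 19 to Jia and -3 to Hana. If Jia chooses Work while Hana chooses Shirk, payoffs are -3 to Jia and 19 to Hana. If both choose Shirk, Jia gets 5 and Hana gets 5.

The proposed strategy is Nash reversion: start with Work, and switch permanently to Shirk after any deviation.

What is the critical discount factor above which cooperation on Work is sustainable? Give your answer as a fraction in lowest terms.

One-period gain from deviating is 19 − 7 = 12. The loss is 7 − 5 = 2 in every subsequent period, with present value 2·δ/(1−δ).
Deviation is unprofitable when 2·δ/(1−δ) ≥ 12, i.e. δ/(1−δ) ≥ 6.
Equivalently δ ≥ 12/(12+2) = 6/7.

6/7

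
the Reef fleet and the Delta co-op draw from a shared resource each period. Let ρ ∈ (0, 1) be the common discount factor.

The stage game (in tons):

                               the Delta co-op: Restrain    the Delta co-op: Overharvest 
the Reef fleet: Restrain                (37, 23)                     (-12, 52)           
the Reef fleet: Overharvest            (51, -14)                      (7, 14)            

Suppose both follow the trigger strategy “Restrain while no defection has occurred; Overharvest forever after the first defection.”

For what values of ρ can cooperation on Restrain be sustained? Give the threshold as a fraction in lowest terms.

29/38

For the Reef fleet: deviation gain 51−37 = 14, per-period punishment loss 37−7 = 30. IC gives ρ ≥ 14/44 = 7/22.
For the Delta co-op: gain 29, loss 9 per period, so ρ ≥ 29/38.
The tighter constraint is the Delta co-op's, so cooperation needs ρ ≥ 29/38.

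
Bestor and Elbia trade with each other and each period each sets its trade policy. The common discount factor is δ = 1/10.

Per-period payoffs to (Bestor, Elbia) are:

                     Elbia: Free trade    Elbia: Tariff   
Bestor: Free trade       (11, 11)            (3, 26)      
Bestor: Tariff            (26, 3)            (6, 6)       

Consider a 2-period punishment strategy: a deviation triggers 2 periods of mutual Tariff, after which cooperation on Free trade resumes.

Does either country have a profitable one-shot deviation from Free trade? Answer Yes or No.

Comparing payoff streams over the 3 periods until play realigns: cooperate → 11(1+δ+…+δ^2); deviate → 26 + 6(δ+…+δ^2).
Cooperation is sustained iff (11−6)(δ+…+δ^2) ≥ 26−11.
δ+…+δ^2 = 1/10·(1−(1/10)^2)/(1−1/10) = 0.1100, and (26−11)/(11−6) = 3.0000.
0.1100 < 3.0000, so cooperation is not sustainable.

Yes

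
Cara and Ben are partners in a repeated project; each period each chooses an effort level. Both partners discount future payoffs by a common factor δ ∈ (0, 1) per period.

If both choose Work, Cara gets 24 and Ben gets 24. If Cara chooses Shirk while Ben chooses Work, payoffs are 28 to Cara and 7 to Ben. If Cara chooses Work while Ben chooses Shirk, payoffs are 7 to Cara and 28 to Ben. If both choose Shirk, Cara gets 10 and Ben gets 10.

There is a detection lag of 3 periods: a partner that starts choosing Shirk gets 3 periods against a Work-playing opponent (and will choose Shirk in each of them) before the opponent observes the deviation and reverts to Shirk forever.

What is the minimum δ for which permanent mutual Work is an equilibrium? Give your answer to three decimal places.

0.606

Deviating for the 3 undetected periods gains 28−24 = 4 per period over cooperation, then loses 24−10 = 14 per period forever once punishment starts.
Gain: 4(1 + δ + … + δ^2); loss: 14·δ^3/(1−δ).
No profitable deviation ⇔ 4(1−δ^3) ≤ 14·δ^3, i.e. δ^3 ≥ 4/(4+14) = 2/9.
Hence δ ≥ (2/9)^(1/3) ≈ 0.606.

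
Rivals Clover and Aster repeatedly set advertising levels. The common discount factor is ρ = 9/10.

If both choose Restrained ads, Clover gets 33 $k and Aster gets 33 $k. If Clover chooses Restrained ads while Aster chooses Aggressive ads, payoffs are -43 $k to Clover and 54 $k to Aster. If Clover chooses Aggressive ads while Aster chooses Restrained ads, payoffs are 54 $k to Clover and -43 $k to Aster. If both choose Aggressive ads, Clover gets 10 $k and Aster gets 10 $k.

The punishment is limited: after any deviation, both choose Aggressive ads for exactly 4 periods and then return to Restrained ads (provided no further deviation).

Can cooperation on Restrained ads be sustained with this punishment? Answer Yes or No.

Yes

IC: ρ+…+ρ^4 ≥ (54−33)/(33−10) = 21/23.
At ρ = 9/10: partial sum = 3.0951 ≥ 0.9130. Cooperation sustainable.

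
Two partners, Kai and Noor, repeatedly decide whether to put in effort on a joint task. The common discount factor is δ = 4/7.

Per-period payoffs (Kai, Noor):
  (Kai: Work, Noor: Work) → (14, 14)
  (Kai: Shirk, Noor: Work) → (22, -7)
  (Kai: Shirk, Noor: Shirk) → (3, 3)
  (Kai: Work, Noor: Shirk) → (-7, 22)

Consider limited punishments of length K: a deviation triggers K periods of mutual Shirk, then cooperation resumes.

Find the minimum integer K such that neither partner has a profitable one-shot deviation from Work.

IC: δ(1−δ^K)/(1−δ) ≥ (22−14)/(14−3) = 8/11.
With δ = 4/7: need 1 − δ^K ≥ 8/11·(1−4/7)/(4/7), i.e. δ^K ≤ 0.4545.
Since (4/7)^1 = 0.5714 and (4/7)^2 = 0.3265, the smallest such K is 2.

2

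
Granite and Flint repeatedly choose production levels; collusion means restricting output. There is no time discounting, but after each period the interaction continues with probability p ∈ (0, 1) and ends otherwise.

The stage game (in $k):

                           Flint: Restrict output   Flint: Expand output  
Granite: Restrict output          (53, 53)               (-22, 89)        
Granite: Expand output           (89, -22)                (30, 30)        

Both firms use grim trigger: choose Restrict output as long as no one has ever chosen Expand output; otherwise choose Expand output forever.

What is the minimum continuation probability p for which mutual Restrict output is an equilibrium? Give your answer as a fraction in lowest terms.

36/59

Expected cooperation value is 53 + p·53 + p²·53 + … = 53/(1−p); deviation gives 89 + p·30/(1−p).
53 ≥ 89(1−p) + 30p ⇒ 59p ≥ 36 ⇒ p ≥ 36/59.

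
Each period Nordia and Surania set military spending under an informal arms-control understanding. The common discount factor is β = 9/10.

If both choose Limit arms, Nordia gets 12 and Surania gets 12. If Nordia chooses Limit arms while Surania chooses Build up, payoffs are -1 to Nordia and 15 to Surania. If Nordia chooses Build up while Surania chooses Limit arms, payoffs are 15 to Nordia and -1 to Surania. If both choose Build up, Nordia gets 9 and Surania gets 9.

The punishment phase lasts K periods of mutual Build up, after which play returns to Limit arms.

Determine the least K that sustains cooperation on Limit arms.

2

Need Σ_{k=1}^{K} β^k ≥ (15−12)/(12−9) = 1.0000 at β = 9/10.
At K = 1 the sum is 0.9000 < 1.0000; at K = 2 it is 1.7100 ≥ 1.0000.
So the minimum punishment length is K = 2.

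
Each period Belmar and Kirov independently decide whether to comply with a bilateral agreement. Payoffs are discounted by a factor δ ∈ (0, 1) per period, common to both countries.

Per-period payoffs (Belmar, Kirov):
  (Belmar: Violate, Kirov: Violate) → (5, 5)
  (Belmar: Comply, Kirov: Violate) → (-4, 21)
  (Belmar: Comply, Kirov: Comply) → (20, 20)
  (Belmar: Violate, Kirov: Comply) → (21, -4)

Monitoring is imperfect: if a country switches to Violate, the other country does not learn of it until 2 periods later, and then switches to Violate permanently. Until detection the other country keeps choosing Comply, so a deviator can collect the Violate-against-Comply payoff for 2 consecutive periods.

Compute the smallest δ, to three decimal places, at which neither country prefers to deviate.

Deviating for the 2 undetected periods gains 21−20 = 1 per period over cooperation, then loses 20−5 = 15 per period forever once punishment starts.
Gain: 1(1 + δ + … + δ^1); loss: 15·δ^2/(1−δ).
No profitable deviation ⇔ 1(1−δ^2) ≤ 15·δ^2, i.e. δ^2 ≥ 1/(1+15) = 1/16.
Hence δ ≥ (1/16)^(1/2) ≈ 0.250.

0.250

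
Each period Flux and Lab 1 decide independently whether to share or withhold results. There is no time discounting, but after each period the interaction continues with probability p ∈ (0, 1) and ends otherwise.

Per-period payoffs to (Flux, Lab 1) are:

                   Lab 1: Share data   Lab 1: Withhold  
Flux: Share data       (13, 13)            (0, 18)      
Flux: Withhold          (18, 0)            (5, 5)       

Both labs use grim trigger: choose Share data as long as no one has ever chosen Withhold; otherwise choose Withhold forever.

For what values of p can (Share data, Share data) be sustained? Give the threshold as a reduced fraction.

Expected cooperation value is 13 + p·13 + p²·13 + … = 13/(1−p); deviation gives 18 + p·5/(1−p).
13 ≥ 18(1−p) + 5p ⇒ 13p ≥ 5 ⇒ p ≥ 5/13.

5/13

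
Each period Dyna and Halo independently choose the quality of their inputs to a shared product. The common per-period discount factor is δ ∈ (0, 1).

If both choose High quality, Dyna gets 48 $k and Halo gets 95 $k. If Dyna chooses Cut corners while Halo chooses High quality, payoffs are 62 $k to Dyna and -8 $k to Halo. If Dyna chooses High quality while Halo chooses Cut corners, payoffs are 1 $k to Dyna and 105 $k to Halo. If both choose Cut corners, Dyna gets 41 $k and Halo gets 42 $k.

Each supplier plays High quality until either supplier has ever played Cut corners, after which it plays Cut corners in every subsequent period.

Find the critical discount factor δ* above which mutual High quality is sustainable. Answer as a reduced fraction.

2/3

Dyna: cooperation gives 48 each period; deviation gives 62 once then 41 forever.
  48/(1−δ) ≥ 62 + 41δ/(1−δ) ⇒ δ ≥ 14/21 = 2/3.
Halo: cooperation gives 95 each period; deviation gives 105 once then 42 forever.
  δ ≥ 10/63.
Both must hold, so the binding constraint is Dyna's: δ ≥ 2/3.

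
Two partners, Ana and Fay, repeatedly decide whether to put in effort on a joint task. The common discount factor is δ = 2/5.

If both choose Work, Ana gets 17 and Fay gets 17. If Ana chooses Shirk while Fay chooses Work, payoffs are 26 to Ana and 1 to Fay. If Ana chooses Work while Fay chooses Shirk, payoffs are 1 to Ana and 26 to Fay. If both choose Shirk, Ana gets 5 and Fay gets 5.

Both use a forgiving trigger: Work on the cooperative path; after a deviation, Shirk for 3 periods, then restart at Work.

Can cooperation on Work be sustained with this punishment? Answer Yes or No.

Comparing payoff streams over the 4 periods until play realigns: cooperate → 17(1+δ+…+δ^3); deviate → 26 + 5(δ+…+δ^3).
Cooperation is sustained iff (17−5)(δ+…+δ^3) ≥ 26−17.
δ+…+δ^3 = 2/5·(1−(2/5)^3)/(1−2/5) = 0.6240, and (26−17)/(17−5) = 0.7500.
0.6240 < 0.7500, so cooperation is not sustainable.

No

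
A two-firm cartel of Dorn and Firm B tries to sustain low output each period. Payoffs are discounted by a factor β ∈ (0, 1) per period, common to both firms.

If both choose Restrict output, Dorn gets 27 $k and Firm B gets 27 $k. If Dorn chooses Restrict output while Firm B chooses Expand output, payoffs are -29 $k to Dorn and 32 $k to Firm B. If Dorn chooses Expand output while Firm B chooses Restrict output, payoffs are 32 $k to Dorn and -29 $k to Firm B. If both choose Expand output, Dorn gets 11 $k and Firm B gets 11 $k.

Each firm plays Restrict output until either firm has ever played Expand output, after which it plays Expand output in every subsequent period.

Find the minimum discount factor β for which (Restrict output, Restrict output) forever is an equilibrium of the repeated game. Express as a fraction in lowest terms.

Under grim trigger the critical discount factor is (T−C)/(T−P) with T = 32, C = 27, P = 11.
β* = (32−27)/(32−11) = 5/21.

5/21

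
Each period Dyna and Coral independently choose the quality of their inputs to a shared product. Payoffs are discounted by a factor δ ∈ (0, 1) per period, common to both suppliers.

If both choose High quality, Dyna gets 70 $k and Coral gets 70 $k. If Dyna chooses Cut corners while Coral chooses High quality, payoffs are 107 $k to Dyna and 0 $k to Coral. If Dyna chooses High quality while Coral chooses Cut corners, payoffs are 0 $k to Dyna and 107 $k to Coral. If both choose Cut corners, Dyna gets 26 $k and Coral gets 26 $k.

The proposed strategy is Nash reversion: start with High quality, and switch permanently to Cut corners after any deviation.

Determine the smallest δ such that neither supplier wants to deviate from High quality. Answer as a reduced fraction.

Cooperation forever yields 70 each period: 70/(1−δ).
Deviating yields 107 once, then 26 forever: 107 + 26δ/(1−δ).
No profitable deviation requires 70/(1−δ) ≥ 107 + 26δ/(1−δ).
Multiplying by (1−δ): 70 ≥ 107(1−δ) + 26δ = 107 − 81δ.
So 81δ ≥ 37, i.e. δ ≥ 37/81.

37/81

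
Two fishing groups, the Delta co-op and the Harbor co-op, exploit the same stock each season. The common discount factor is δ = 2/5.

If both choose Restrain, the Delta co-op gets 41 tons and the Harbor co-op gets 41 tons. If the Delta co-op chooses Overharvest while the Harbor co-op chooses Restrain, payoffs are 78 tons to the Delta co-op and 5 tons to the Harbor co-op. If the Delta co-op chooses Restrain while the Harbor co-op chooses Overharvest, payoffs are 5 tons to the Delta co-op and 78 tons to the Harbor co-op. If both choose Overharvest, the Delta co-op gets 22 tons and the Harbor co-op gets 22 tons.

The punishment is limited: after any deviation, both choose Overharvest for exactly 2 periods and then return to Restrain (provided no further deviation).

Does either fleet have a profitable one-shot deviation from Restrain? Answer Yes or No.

A one-shot deviation gives 78 now, then 22 for 2 periods, then back to 41.
Gain from deviating: (78−41) today; loss: (41−22) in each of the next 2 periods.
No-deviation condition: (41−22)(δ+…+δ^2) ≥ 78−41, i.e. δ+…+δ^2 ≥ 37/19.
At δ = 2/5: δ+…+δ^2 = 0.5600 < 1.9474.
So cooperation is not sustainable.

Yes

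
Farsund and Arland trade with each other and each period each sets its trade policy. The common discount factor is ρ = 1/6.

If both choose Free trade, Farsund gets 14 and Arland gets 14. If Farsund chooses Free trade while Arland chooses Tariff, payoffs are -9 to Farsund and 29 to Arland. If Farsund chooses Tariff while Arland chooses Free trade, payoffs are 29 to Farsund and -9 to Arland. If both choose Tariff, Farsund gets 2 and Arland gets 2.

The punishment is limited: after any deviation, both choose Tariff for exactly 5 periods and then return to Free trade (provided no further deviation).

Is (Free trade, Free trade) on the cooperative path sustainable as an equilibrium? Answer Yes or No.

No

IC: ρ+…+ρ^5 ≥ (29−14)/(14−2) = 5/4.
At ρ = 1/6: partial sum = 0.2000 < 1.2500. Cooperation not sustainable.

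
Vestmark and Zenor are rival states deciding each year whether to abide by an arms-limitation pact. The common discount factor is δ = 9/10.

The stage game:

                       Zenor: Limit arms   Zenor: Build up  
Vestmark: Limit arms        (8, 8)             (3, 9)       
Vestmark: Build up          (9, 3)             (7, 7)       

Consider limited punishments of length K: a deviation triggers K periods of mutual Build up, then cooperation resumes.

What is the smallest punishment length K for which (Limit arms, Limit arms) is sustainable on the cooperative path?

No profitable deviation requires (8−7)(δ+…+δ^K) ≥ 9−8, i.e. δ+…+δ^K ≥ 1 ≈ 1.0000.
With δ = 9/10, the partial sums are K=1: 0.9000, K=2: 1.7100.
K = 2 is the first length at which the sum reaches 1.0000.

2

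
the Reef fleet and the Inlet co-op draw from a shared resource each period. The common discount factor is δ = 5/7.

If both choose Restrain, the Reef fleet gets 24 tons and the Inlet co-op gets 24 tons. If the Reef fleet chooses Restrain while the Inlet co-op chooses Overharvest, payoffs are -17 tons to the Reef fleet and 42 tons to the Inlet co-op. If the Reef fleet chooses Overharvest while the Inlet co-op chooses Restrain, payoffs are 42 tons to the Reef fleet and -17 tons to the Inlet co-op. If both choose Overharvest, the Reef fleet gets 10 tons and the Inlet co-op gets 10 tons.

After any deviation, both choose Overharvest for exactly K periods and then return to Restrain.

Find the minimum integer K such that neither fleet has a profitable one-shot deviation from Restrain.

No profitable deviation requires (24−10)(δ+…+δ^K) ≥ 42−24, i.e. δ+…+δ^K ≥ 9/7 ≈ 1.2857.
With δ = 5/7, the partial sums are K=1: 0.7143, K=2: 1.2245, K=3: 1.5889.
K = 3 is the first length at which the sum reaches 1.2857.

3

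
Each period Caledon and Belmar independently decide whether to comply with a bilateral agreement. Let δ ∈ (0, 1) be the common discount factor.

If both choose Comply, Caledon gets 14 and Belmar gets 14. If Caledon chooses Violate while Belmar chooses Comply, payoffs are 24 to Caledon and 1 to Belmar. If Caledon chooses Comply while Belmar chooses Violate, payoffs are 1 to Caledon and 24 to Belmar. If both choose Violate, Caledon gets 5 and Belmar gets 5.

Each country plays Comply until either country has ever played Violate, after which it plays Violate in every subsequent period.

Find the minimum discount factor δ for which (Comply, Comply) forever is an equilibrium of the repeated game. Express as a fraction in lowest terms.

10/19

14/(1−δ) ≥ 24 + 5δ/(1−δ)
14 ≥ 24 − 19δ
δ ≥ 10/19.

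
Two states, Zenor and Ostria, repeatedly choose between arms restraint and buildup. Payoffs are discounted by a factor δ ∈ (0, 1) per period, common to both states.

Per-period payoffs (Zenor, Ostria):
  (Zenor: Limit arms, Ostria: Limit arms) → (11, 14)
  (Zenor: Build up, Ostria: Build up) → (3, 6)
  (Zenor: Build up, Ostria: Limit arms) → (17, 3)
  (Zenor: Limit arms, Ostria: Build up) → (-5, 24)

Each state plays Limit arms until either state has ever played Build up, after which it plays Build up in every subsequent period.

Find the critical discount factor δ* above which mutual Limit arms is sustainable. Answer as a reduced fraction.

Zenor's threshold: (17−11)/(17−3) = 3/7.
Ostria's threshold: (24−14)/(24−6) = 5/9.
3/7 < 5/9, so Ostria binds and δ* = 5/9.

5/9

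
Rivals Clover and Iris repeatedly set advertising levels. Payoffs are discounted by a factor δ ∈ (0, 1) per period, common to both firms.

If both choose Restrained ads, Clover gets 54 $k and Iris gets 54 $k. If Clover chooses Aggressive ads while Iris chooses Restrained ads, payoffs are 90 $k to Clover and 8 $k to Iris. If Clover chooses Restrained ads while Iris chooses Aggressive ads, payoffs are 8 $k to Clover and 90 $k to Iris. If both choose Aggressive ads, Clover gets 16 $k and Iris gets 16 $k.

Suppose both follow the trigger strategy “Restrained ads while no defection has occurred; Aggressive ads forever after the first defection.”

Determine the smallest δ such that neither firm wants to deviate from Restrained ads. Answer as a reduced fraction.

Under grim trigger the critical discount factor is (T−C)/(T−P) with T = 90, C = 54, P = 16.
δ* = (90−54)/(90−16) = 36/74 = 18/37.

18/37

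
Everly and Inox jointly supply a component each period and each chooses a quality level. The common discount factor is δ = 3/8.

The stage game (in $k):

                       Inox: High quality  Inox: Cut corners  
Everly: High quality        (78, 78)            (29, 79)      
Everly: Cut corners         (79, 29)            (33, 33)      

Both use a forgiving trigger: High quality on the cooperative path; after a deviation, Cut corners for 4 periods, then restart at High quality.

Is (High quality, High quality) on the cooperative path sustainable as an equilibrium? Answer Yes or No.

A one-shot deviation gives 79 now, then 33 for 4 periods, then back to 78.
Gain from deviating: (79−78) today; loss: (78−33) in each of the next 4 periods.
No-deviation condition: (78−33)(δ+…+δ^4) ≥ 79−78, i.e. δ+…+δ^4 ≥ 1/45.
At δ = 3/8: δ+…+δ^4 = 0.5881 ≥ 0.0222.
So cooperation is sustainable.

Yes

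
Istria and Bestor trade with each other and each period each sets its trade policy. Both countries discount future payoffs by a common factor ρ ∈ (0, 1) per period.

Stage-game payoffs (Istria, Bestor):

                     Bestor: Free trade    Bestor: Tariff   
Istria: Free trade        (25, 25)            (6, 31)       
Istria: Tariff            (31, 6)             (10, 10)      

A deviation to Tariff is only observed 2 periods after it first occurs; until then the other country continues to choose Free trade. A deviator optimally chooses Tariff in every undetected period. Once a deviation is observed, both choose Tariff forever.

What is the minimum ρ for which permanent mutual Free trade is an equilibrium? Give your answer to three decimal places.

0.535

The best deviation is to choose Tariff for all 2 undetected periods, earning 31 each, then 10 forever once detected.
Deviation value: 31(1−ρ^2)/(1−ρ) + 10ρ^2/(1−ρ); cooperation value: 25/(1−ρ).
IC: 25 ≥ 31(1−ρ^2) + 10ρ^2 = 31 − 21ρ^2.
So ρ^2 ≥ 6/21 = 2/7, giving ρ ≥ (2/7)^(1/2) ≈ 0.535.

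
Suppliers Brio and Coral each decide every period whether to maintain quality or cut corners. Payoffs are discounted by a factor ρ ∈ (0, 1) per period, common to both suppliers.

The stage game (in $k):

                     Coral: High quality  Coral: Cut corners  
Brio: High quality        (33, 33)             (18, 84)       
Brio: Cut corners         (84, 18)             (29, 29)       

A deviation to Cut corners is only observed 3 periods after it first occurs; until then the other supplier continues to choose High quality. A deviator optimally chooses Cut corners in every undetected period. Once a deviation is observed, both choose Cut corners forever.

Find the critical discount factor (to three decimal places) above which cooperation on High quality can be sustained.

Deviating for the 3 undetected periods gains 84−33 = 51 per period over cooperation, then loses 33−29 = 4 per period forever once punishment starts.
Gain: 51(1 + ρ + … + ρ^2); loss: 4·ρ^3/(1−ρ).
No profitable deviation ⇔ 51(1−ρ^3) ≤ 4·ρ^3, i.e. ρ^3 ≥ 51/(51+4) = 51/55.
Hence ρ ≥ (51/55)^(1/3) ≈ 0.975.

0.975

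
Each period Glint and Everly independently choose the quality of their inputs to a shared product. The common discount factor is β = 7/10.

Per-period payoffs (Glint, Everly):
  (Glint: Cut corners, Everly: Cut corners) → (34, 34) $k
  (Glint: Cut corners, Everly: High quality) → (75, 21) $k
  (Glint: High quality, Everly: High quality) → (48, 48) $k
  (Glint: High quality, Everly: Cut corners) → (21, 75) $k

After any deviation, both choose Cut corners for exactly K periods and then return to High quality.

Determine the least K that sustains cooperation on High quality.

5

IC: β(1−β^K)/(1−β) ≥ (75−48)/(48−34) = 27/14.
With β = 7/10: need 1 − β^K ≥ 27/14·(1−7/10)/(7/10), i.e. β^K ≤ 0.1735.
Since (7/10)^4 = 0.2401 and (7/10)^5 = 0.1681, the smallest such K is 5.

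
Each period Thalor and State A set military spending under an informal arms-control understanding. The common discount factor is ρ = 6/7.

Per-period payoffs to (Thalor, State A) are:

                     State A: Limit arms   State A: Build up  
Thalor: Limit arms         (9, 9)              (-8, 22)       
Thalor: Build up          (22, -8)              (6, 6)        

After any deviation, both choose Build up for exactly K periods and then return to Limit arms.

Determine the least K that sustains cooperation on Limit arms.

Need Σ_{k=1}^{K} ρ^k ≥ (22−9)/(9−6) = 4.3333 at ρ = 6/7.
At K = 8 the sum is 4.2519 < 4.3333; at K = 9 it is 4.5016 ≥ 4.3333.
So the minimum punishment length is K = 9.

9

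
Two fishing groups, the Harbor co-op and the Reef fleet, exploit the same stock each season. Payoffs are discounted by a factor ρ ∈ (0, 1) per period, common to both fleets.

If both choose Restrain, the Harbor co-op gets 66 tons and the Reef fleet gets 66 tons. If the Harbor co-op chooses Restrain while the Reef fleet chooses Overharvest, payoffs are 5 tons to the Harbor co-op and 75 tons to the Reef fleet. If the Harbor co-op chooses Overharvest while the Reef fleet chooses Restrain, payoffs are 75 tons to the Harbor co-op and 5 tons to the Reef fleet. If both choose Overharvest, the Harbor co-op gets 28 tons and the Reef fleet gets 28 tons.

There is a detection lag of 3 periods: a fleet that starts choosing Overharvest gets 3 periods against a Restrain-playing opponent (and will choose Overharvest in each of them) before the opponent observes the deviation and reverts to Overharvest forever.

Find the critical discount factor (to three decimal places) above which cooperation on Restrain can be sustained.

Deviating for the 3 undetected periods gains 75−66 = 9 per period over cooperation, then loses 66−28 = 38 per period forever once punishment starts.
Gain: 9(1 + ρ + … + ρ^2); loss: 38·ρ^3/(1−ρ).
No profitable deviation ⇔ 9(1−ρ^3) ≤ 38·ρ^3, i.e. ρ^3 ≥ 9/(9+38) = 9/47.
Hence ρ ≥ (9/47)^(1/3) ≈ 0.576.

0.576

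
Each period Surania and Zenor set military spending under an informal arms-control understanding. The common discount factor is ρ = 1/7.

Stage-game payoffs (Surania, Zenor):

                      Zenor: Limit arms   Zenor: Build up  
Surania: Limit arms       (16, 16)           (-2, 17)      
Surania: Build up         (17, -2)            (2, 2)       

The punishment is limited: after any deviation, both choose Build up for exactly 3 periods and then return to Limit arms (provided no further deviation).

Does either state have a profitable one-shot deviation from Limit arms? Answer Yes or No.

A one-shot deviation gives 17 now, then 2 for 3 periods, then back to 16.
Gain from deviating: (17−16) today; loss: (16−2) in each of the next 3 periods.
No-deviation condition: (16−2)(ρ+…+ρ^3) ≥ 17−16, i.e. ρ+…+ρ^3 ≥ 1/14.
At ρ = 1/7: ρ+…+ρ^3 = 0.1662 ≥ 0.0714.
So cooperation is sustainable.

No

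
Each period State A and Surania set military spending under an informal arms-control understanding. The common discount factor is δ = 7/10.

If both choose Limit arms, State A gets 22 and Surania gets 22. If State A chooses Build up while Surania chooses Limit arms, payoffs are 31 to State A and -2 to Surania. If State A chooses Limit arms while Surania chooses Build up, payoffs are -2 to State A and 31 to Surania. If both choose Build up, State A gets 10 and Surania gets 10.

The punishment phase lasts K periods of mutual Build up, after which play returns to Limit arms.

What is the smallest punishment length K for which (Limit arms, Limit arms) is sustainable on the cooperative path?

No profitable deviation requires (22−10)(δ+…+δ^K) ≥ 31−22, i.e. δ+…+δ^K ≥ 3/4 ≈ 0.7500.
With δ = 7/10, the partial sums are K=1: 0.7000, K=2: 1.1900.
K = 2 is the first length at which the sum reaches 0.7500.

2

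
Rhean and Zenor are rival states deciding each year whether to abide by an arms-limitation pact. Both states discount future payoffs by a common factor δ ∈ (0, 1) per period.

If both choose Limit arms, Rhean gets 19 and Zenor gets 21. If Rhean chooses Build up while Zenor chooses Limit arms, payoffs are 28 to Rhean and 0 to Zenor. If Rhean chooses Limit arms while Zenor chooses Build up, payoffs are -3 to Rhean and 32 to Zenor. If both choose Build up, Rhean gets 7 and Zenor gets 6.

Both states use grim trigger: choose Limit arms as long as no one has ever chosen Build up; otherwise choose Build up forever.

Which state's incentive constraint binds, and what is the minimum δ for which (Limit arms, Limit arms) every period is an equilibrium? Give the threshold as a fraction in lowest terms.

Rhean: cooperation gives 19 each period; deviation gives 28 once then 7 forever.
  19/(1−δ) ≥ 28 + 7δ/(1−δ) ⇒ δ ≥ 9/21 = 3/7.
Zenor: cooperation gives 21 each period; deviation gives 32 once then 6 forever.
  δ ≥ 11/26.
Both must hold, so the binding constraint is Rhean's: δ ≥ 3/7.

Rhean; δ ≥ 3/7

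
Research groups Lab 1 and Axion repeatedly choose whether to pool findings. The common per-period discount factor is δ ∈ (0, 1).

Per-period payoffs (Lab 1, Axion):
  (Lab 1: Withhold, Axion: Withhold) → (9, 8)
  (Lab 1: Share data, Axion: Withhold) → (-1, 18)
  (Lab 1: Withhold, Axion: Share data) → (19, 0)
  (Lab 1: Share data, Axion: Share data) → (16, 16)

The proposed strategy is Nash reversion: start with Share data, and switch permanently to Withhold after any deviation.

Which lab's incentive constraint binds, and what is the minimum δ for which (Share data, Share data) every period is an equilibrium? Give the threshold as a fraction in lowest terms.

Lab 1: cooperation gives 16 each period; deviation gives 19 once then 9 forever.
  16/(1−δ) ≥ 19 + 9δ/(1−δ) ⇒ δ ≥ 3/10.
Axion: cooperation gives 16 each period; deviation gives 18 once then 8 forever.
  δ ≥ 2/10 = 1/5.
Both must hold, so the binding constraint is Lab 1's: δ ≥ 3/10.

Lab 1; δ ≥ 3/10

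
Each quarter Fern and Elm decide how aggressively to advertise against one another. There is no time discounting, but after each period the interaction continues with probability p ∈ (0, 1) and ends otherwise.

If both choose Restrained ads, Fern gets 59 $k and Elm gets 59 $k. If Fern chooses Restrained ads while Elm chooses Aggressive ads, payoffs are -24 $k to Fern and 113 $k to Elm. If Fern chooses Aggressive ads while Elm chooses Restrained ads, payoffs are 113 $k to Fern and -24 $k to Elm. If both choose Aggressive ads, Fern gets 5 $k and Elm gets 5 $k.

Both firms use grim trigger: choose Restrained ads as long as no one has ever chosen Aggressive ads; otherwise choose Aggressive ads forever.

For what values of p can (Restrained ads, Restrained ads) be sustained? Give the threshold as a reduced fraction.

Expected cooperation value is 59 + p·59 + p²·59 + … = 59/(1−p); deviation gives 113 + p·5/(1−p).
59 ≥ 113(1−p) + 5p ⇒ 108p ≥ 54 ⇒ p ≥ 54/108 = 1/2.

1/2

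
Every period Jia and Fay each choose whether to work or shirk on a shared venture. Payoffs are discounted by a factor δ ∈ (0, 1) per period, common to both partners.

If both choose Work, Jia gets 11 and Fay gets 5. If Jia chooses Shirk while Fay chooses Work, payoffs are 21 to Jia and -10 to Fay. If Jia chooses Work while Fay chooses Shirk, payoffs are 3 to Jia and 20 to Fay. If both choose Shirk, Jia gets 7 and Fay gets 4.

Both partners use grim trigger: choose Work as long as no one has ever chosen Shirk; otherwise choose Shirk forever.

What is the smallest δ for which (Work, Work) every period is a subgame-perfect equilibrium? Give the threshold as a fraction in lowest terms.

For Jia: deviation gain 21−11 = 10, per-period punishment loss 11−7 = 4. IC gives δ ≥ 10/14 = 5/7.
For Fay: gain 15, loss 1 per period, so δ ≥ 15/16.
The tighter constraint is Fay's, so cooperation needs δ ≥ 15/16.

15/16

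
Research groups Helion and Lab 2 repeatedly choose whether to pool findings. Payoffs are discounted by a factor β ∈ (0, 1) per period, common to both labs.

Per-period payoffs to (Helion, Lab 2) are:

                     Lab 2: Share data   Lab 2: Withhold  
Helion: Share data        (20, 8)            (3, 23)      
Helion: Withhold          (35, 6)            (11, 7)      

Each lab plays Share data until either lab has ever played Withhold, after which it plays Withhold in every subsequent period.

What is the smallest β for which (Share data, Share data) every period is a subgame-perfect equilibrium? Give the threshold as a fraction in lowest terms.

Helion: cooperation gives 20 each period; deviation gives 35 once then 11 forever.
  20/(1−β) ≥ 35 + 11β/(1−β) ⇒ β ≥ 15/24 = 5/8.
Lab 2: cooperation gives 8 each period; deviation gives 23 once then 7 forever.
  β ≥ 15/16.
Both must hold, so the binding constraint is Lab 2's: β ≥ 15/16.

15/16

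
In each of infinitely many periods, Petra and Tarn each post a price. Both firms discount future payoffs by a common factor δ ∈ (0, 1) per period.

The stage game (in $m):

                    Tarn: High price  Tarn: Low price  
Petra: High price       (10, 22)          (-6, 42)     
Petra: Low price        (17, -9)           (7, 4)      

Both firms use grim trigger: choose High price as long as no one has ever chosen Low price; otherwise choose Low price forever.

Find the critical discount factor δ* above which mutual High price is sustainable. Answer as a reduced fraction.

Petra's threshold: (17−10)/(17−7) = 7/10.
Tarn's threshold: (42−22)/(42−4) = 10/19.
7/10 > 10/19, so Petra binds and δ* = 7/10.

7/10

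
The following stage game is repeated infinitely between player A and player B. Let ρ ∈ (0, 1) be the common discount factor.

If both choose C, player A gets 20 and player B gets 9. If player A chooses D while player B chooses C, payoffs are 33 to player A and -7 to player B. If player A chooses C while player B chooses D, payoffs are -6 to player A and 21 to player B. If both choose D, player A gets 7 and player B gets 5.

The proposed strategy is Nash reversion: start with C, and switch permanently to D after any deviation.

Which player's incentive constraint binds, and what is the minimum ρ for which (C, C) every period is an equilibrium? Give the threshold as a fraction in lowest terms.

player A: cooperation gives 20 each period; deviation gives 33 once then 7 forever.
  20/(1−ρ) ≥ 33 + 7ρ/(1−ρ) ⇒ ρ ≥ 13/26 = 1/2.
player B: cooperation gives 9 each period; deviation gives 21 once then 5 forever.
  ρ ≥ 12/16 = 3/4.
Both must hold, so the binding constraint is player B's: ρ ≥ 3/4.

player B; ρ ≥ 3/4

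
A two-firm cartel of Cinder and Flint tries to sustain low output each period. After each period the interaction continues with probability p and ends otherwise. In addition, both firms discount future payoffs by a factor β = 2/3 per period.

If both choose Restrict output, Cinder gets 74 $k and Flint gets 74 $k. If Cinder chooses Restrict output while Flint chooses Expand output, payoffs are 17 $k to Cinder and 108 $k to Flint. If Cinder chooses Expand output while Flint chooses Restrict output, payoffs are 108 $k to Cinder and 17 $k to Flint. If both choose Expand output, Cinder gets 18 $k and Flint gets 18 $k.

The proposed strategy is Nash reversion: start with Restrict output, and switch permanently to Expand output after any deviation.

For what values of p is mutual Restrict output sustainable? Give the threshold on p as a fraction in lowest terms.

With continuation probability p and discount β, the effective per-period discount factor is βp.
Grim-trigger IC: βp ≥ (108−74)/(108−18) = 17/45.
So p ≥ (17/45)/(2/3) = 17/30.

17/30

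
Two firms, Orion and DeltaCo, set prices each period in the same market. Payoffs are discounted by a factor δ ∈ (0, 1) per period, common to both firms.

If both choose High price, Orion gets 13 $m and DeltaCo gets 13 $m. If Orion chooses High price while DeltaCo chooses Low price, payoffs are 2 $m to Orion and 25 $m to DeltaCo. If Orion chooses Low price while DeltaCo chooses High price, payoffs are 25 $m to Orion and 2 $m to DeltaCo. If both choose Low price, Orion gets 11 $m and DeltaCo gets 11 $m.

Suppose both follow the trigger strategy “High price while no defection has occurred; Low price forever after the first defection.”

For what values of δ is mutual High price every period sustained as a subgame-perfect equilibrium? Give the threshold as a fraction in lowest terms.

6/7

13/(1−δ) ≥ 25 + 11δ/(1−δ)
13 ≥ 25 − 14δ
δ ≥ 12/14 = 6/7.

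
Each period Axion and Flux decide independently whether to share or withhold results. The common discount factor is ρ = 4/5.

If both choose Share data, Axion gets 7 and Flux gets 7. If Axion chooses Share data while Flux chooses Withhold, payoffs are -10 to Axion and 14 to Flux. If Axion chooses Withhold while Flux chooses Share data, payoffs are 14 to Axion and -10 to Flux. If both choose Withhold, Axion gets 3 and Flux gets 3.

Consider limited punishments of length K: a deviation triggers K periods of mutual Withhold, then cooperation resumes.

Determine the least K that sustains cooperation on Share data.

IC: ρ(1−ρ^K)/(1−ρ) ≥ (14−7)/(7−3) = 7/4.
With ρ = 4/5: need 1 − ρ^K ≥ 7/4·(1−4/5)/(4/5), i.e. ρ^K ≤ 0.5625.
Since (4/5)^2 = 0.6400 and (4/5)^3 = 0.5120, the smallest such K is 3.

3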